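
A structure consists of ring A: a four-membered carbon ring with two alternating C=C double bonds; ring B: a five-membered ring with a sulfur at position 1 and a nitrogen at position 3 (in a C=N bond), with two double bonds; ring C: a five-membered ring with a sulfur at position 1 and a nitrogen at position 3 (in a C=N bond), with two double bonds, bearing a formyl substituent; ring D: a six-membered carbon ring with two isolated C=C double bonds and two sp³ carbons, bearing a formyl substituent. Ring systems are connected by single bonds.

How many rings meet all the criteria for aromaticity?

2

Ring A has only sp² ring atoms; a planar conformation would have a fully conjugated π system of 4 electrons. But 4 = 4(1), which is 4n not 4n+2, so ring A is not aromatic (cyclobutadiene) — cyclobutadiene is antiaromatic and distorts to a rectangle.
Ring B has a continuous p-orbital overlap around the ring; 2 ring double bonds (4 π electrons) plus a heteroatom lone pair (2) give 6 π electrons. That satisfies 4n+2 with n=1, so ring B is aromatic (thiazole).
Ring C is fully conjugated (every ring atom contributes a p orbital); 2 ring double bonds (4 π electrons) plus a heteroatom lone pair (2) give 6 π electrons. Since 6 = 4n+2 (n=1), ring C is aromatic (thiazole).
Ring D has two sp³ carbons, so it is not fully conjugated — not aromatic (1,4-cyclohexadiene).
Aromatic: B, C. Total: 2.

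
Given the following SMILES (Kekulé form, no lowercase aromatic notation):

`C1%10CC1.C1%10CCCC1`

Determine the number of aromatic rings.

0

The SMILES encodes a three-membered saturated carbon ring; a five-membered saturated carbon ring.
The 3-membered ring has only sp³ atoms, so it is not fully conjugated — not aromatic (cyclopropane).
The 5-membered ring has only sp³ atoms, so it is not fully conjugated — not aromatic (cyclopentane).
None of the rings are aromatic. Total: 0.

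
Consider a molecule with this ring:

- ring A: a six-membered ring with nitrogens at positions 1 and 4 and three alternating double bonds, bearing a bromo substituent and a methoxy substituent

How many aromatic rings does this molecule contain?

Ring A is fully conjugated (every ring atom contributes a p orbital); 3 ring double bonds give 6 π electrons. Since 6 = 4n+2 (n=1), ring A is aromatic (pyrazine).

1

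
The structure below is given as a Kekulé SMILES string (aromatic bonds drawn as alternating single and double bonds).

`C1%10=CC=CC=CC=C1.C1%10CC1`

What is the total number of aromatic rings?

The SMILES encodes an eight-membered carbon ring with four alternating C=C double bonds; a three-membered saturated carbon ring.
The 8-membered ring has only sp² ring atoms; a planar conformation would have a fully conjugated π system of 8 electrons. But 8 = 4(2), which is 4n not 4n+2, so it is not aromatic (cyclooctatetraene) — cyclooctatetraene distorts into a non-planar tub to avoid antiaromaticity.
The 3-membered ring has only sp³ atoms, so it is not fully conjugated — not aromatic (cyclopropane).
None of the rings are aromatic. Total: 0.

0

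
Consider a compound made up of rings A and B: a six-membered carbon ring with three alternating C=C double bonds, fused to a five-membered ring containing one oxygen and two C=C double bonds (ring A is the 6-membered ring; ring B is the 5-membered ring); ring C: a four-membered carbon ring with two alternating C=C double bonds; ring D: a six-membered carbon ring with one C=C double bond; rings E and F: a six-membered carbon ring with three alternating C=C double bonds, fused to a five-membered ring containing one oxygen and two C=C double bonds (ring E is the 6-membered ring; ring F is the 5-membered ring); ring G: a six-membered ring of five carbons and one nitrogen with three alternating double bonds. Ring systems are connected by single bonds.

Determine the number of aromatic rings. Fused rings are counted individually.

Rings A and B form a fused bicyclic system (with one oxygen) with 9 sp² atoms and 10 π electrons from ring double bonds plus a heteroatom lone pair. 10 = 4(2)+2, so the system is aromatic and both rings count as aromatic (benzofuran).
Ring C has only sp² ring atoms; a planar conformation would have a fully conjugated π system of 4 electrons. But 4 = 4(1), which is 4n not 4n+2, so ring C is not aromatic (cyclobutadiene) — cyclobutadiene is antiaromatic and distorts to a rectangle.
Ring D has four sp³ carbons, so it is not fully conjugated — not aromatic (cyclohexene).
Rings E and F form a fused bicyclic system (with one oxygen) with 9 sp² atoms and 10 π electrons from ring double bonds plus a heteroatom lone pair. 10 = 4(2)+2, so the system is aromatic and both rings count as aromatic (benzofuran).
Ring G is fully conjugated (every ring atom contributes a p orbital); 3 ring double bonds give 6 π electrons. Since 6 = 4n+2 (n=1), ring G is aromatic (pyridine).
Aromatic: A, B, E, F, G. Total: 5.

5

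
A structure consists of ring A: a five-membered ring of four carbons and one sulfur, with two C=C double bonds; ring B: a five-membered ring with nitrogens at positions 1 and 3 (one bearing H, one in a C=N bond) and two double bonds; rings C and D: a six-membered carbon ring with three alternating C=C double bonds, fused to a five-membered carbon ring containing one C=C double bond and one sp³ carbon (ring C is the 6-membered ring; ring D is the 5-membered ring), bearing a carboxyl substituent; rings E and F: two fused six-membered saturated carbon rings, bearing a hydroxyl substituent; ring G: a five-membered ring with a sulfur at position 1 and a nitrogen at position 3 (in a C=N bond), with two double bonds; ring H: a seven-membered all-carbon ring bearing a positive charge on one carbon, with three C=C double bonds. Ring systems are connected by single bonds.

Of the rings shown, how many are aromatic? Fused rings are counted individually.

5

Ring A is planar and fully conjugated; 2 ring double bonds (4 π electrons) plus a heteroatom lone pair (2) give 6 π electrons. That satisfies 4n+2 with n=1, so ring A is aromatic (thiophene).
Ring B is planar and fully conjugated; 2 ring double bonds (4 π electrons) plus a heteroatom lone pair (2) give 6 π electrons. Since 6 = 4n+2 (n=1), ring B is aromatic (imidazole).
Ring C is planar and fully conjugated; 3 ring double bonds give 6 π electrons. Since 6 = 4n+2 (n=1), ring C is aromatic (benzene ring).
Ring D has one sp³ carbon, so it is not fully conjugated — not aromatic (cyclopentene ring).
Ring E has only sp³ atoms, so it is not fully conjugated — not aromatic (cyclohexane ring).
Ring F has only sp³ atoms, so it is not fully conjugated — not aromatic (cyclohexane ring).
Ring G is planar and fully conjugated; 2 ring double bonds (4 π electrons) plus a heteroatom lone pair (2) give 6 π electrons. Since 6 = 4n+2 (n=1), ring G is aromatic (thiazole).
Ring H is fully conjugated (every ring atom contributes a p orbital); 3 ring double bonds (6 π electrons) plus the carbocation's empty p orbital (0, but keeps the ring conjugated) give 6 π electrons. That satisfies 4n+2 with n=1, so ring H is aromatic (tropylium cation).
Aromatic: A, B, C, G, H. Total: 5.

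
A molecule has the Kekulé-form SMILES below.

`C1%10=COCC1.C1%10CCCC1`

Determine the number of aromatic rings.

0

The SMILES encodes a five-membered ring of four carbons and one oxygen, with one C=C double bond and two sp³ carbons; a five-membered saturated carbon ring.
The 5-membered ring with one oxygen has two sp³ carbons, so it is not fully conjugated — not aromatic (2,3-dihydrofuran).
The 5-membered ring has only sp³ atoms, so it is not fully conjugated — not aromatic (cyclopentane).
None of the rings are aromatic. Total: 0.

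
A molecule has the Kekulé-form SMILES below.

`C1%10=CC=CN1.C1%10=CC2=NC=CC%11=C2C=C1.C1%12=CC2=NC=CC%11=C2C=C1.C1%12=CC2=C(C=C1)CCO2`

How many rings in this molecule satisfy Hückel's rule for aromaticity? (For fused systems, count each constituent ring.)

The SMILES encodes a five-membered ring of four carbons and one nitrogen bearing a hydrogen, with two C=C double bonds; two fused six-membered rings, each with three alternating double bonds; one ring is all carbon and the other has one ring nitrogen; two fused six-membered rings, each with three alternating double bonds; one ring is all carbon and the other has one ring nitrogen; a six-membered carbon ring with three alternating C=C double bonds, fused to a five-membered ring containing one oxygen and two sp³ carbons.
The 5-membered ring with one N–H is fully conjugated (every ring atom contributes a p orbital); 2 ring double bonds (4 π electrons) plus a heteroatom lone pair (2) give 6 π electrons. That satisfies 4n+2 with n=1, so it is aromatic (pyrrole).
The fused 6/6-membered bicyclic (with one nitrogen) is a single π system with 10 sp² atoms and 10 π electrons from ring double bonds. 10 = 4(2)+2, so the system is aromatic and both rings count as aromatic (quinoline).
The fused 6/6-membered bicyclic (with one nitrogen) is a single π system with 10 sp² atoms and 10 π electrons from ring double bonds. 10 = 4(2)+2, so the system is aromatic and both rings count as aromatic (quinoline).
The 6-membered ring is planar and fully conjugated; 3 ring double bonds give 6 π electrons. Since 6 = 4n+2 (n=1), it is aromatic (benzene ring).
The 5-membered ring with one oxygen has two sp³ carbons, so it is not fully conjugated — not aromatic (oxolane ring).
6 of the 7 rings are aromatic. Total: 6.

6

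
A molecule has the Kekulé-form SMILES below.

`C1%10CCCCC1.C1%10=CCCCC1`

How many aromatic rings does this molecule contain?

The SMILES encodes a six-membered saturated carbon ring; a six-membered carbon ring with one C=C double bond.
The 6-membered ring has only sp³ atoms, so it is not fully conjugated — not aromatic (cyclohexane).
The second 6-membered ring has four sp³ carbons, so it is not fully conjugated — not aromatic (cyclohexene).
None of the rings are aromatic. Total: 0.

0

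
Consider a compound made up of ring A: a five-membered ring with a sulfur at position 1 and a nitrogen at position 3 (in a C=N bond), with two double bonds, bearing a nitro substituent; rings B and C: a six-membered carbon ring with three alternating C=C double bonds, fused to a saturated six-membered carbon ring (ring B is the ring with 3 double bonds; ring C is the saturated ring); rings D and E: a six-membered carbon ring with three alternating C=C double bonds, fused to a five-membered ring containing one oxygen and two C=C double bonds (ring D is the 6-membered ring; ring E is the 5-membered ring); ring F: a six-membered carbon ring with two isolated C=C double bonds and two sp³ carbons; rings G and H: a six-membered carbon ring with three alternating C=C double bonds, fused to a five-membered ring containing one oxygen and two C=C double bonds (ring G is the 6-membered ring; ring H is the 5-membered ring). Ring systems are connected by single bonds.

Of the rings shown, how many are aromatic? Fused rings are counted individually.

Ring A has a continuous p-orbital overlap around the ring; 2 ring double bonds (4 π electrons) plus a heteroatom lone pair (2) give 6 π electrons. Since 6 = 4n+2 (n=1), ring A is aromatic (thiazole).
Ring B has a continuous p-orbital overlap around the ring; 3 ring double bonds give 6 π electrons. That satisfies 4n+2 with n=1, so ring B is aromatic (benzene ring).
Ring C has four sp³ carbons, so it is not fully conjugated — not aromatic (cyclohexane ring).
Rings D and E form a fused bicyclic system (with one oxygen) with 9 sp² atoms and 10 π electrons from ring double bonds plus a heteroatom lone pair. 10 = 4(2)+2, so the system is aromatic and both rings count as aromatic (benzofuran).
Ring F has two sp³ carbons, so it is not fully conjugated — not aromatic (1,4-cyclohexadiene).
Rings G and H form a fused bicyclic system (with one oxygen) with 9 sp² atoms and 10 π electrons from ring double bonds plus a heteroatom lone pair. 10 = 4(2)+2, so the system is aromatic and both rings count as aromatic (benzofuran).
Aromatic: A, B, D, E, G, H. Total: 6.

6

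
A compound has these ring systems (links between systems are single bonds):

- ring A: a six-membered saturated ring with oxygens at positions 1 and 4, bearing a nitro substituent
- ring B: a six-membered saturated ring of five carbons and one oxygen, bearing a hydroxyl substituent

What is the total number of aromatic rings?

0

Ring A has only sp³ atoms, so it is not fully conjugated — not aromatic (1,4-dioxane).
Ring B has only sp³ atoms, so it is not fully conjugated — not aromatic (tetrahydropyran).
No ring is aromatic. Total: 0.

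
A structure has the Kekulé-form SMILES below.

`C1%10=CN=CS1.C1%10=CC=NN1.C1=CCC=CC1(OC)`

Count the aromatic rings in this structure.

2

The SMILES encodes a five-membered ring with a sulfur at position 1 and a nitrogen at position 3 (in a C=N bond), with two double bonds; a five-membered ring with two adjacent nitrogens (one bearing H, one in a double bond) and two double bonds; a six-membered carbon ring with two isolated C=C double bonds and two sp³ carbons.
The 5-membered ring with one sulfur and one =N– has a continuous p-orbital overlap around the ring; 2 ring double bonds (4 π electrons) plus a heteroatom lone pair (2) give 6 π electrons. That satisfies 4n+2 with n=1, so it is aromatic (thiazole).
The 5-membered ring with two adjacent nitrogens (one N–H, one =N–) is planar and fully conjugated; 2 ring double bonds (4 π electrons) plus a heteroatom lone pair (2) give 6 π electrons. That satisfies 4n+2 with n=1, so it is aromatic (pyrazole).
The 6-membered ring has two sp³ carbons, so it is not fully conjugated — not aromatic (1,4-cyclohexadiene).
2 of the 3 rings are aromatic. Total: 2.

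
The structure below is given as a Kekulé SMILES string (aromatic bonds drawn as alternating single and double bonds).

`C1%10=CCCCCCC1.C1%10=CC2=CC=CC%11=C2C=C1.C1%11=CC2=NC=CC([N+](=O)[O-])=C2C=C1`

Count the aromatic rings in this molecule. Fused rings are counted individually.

4

The SMILES encodes an eight-membered carbon ring with one C=C double bond; two fused six-membered carbon rings, each with three alternating C=C double bonds; two fused six-membered rings, each with three alternating double bonds; one ring is all carbon and the other has one ring nitrogen.
The 8-membered ring has six sp³ carbons, so it is not fully conjugated — not aromatic (cyclooctene).
The fused 6/6-membered bicyclic is a single π system with 10 sp² atoms and 10 π electrons from ring double bonds. 10 = 4(2)+2, so the system is aromatic and both rings count as aromatic (naphthalene).
The fused 6/6-membered bicyclic (with one nitrogen) is a single π system with 10 sp² atoms and 10 π electrons from ring double bonds. 10 = 4(2)+2, so the system is aromatic and both rings count as aromatic (quinoline).
4 of the 5 rings are aromatic. Total: 4.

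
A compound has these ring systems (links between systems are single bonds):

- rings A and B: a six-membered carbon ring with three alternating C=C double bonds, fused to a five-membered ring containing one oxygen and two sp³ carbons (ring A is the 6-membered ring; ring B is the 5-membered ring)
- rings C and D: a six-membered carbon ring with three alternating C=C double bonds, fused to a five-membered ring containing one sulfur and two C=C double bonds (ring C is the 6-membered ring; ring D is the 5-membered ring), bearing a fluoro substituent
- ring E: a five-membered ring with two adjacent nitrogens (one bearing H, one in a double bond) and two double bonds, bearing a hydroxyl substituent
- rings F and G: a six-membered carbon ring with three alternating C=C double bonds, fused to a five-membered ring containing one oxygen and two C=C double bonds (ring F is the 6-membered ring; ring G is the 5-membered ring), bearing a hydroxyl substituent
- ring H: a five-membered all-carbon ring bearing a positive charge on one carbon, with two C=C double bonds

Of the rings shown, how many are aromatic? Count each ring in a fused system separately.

Ring A is fully conjugated (every ring atom contributes a p orbital); 3 ring double bonds give 6 π electrons. Since 6 = 4n+2 (n=1), ring A is aromatic (benzene ring).
Ring B has two sp³ carbons, so it is not fully conjugated — not aromatic (oxolane ring).
Rings C and D form a fused bicyclic system (with one sulfur) with 9 sp² atoms and 10 π electrons from ring double bonds plus a heteroatom lone pair. 10 = 4(2)+2, so the system is aromatic and both rings count as aromatic (benzothiophene).
Ring E has a continuous p-orbital overlap around the ring; 2 ring double bonds (4 π electrons) plus a heteroatom lone pair (2) give 6 π electrons. 6 = 4(1)+2, so ring E is aromatic (pyrazole).
Rings F and G form a fused bicyclic system (with one oxygen) with 9 sp² atoms and 10 π electrons from ring double bonds plus a heteroatom lone pair. 10 = 4(2)+2, so the system is aromatic and both rings count as aromatic (benzofuran).
Ring H has only sp² ring atoms; a planar conformation would have a fully conjugated π system of 4 electrons. But 4 = 4(1), which is 4n not 4n+2, so ring H is not aromatic (cyclopentadienyl cation).
Aromatic: A, C, D, E, F, G. Total: 6.

6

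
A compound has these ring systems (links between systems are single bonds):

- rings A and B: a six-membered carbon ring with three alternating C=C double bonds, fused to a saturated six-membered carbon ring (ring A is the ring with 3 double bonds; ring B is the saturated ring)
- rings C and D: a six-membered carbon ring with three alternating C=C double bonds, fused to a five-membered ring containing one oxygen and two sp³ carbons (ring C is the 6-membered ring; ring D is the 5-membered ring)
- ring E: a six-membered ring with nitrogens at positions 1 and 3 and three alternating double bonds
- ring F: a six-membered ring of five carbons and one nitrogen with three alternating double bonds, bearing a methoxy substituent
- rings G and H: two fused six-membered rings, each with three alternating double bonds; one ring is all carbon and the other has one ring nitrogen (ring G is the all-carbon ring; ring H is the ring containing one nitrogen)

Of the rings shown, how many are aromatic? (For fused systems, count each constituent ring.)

Ring A is fully conjugated (every ring atom contributes a p orbital); 3 ring double bonds give 6 π electrons. That satisfies 4n+2 with n=1, so ring A is aromatic (benzene ring).
Ring B has four sp³ carbons, so it is not fully conjugated — not aromatic (cyclohexane ring).
Ring C is fully conjugated (every ring atom contributes a p orbital); 3 ring double bonds give 6 π electrons. 6 = 4(1)+2, so ring C is aromatic (benzene ring).
Ring D has two sp³ carbons, so it is not fully conjugated — not aromatic (oxolane ring).
Ring E is planar and fully conjugated; 3 ring double bonds give 6 π electrons. 6 = 4(1)+2, so ring E is aromatic (pyrimidine).
Ring F is fully conjugated (every ring atom contributes a p orbital); 3 ring double bonds give 6 π electrons. That satisfies 4n+2 with n=1, so ring F is aromatic (pyridine).
Rings G and H form a fused bicyclic system (with one nitrogen) with 10 sp² atoms and 10 π electrons from ring double bonds. 10 = 4(2)+2, so the system is aromatic and both rings count as aromatic (quinoline).
Aromatic: A, C, E, F, G, H. Total: 6.

6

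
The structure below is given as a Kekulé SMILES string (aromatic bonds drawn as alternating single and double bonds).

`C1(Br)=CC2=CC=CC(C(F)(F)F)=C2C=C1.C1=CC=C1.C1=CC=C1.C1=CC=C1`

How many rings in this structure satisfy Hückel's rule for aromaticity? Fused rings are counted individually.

The SMILES encodes two fused six-membered carbon rings, each with three alternating C=C double bonds; a four-membered carbon ring with two alternating C=C double bonds; a four-membered carbon ring with two alternating C=C double bonds; a four-membered carbon ring with two alternating C=C double bonds.
The fused 6/6-membered bicyclic is a single π system with 10 sp² atoms and 10 π electrons from ring double bonds. 10 = 4(2)+2, so the system is aromatic and both rings count as aromatic (naphthalene).
The 4-membered ring has only sp² ring atoms; a planar conformation would have a fully conjugated π system of 4 electrons. But 4 = 4(1), which is 4n not 4n+2, so it is not aromatic (cyclobutadiene) — cyclobutadiene is antiaromatic and distorts to a rectangle.
The second 4-membered ring has only sp² ring atoms; a planar conformation would have a fully conjugated π system of 4 electrons. But 4 = 4(1), which is 4n not 4n+2, so it is not aromatic (cyclobutadiene) — cyclobutadiene is antiaromatic and distorts to a rectangle.
The third 4-membered ring has only sp² ring atoms; a planar conformation would have a fully conjugated π system of 4 electrons. But 4 = 4(1), which is 4n not 4n+2, so it is not aromatic (cyclobutadiene) — cyclobutadiene is antiaromatic and distorts to a rectangle.
2 of the 5 rings are aromatic. Total: 2.

2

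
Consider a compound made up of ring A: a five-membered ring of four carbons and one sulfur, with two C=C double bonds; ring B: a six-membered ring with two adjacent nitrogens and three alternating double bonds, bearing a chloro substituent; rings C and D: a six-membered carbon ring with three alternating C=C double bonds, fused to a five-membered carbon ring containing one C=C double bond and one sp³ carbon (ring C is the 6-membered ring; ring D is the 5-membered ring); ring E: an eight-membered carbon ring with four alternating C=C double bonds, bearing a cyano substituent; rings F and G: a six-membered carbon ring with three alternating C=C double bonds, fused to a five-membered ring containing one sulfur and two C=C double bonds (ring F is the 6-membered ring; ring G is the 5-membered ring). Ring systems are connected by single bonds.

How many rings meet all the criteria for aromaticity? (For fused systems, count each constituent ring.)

Ring A is fully conjugated (every ring atom contributes a p orbital); 2 ring double bonds (4 π electrons) plus a heteroatom lone pair (2) give 6 π electrons. 6 = 4(1)+2, so ring A is aromatic (thiophene).
Ring B is planar and fully conjugated; 3 ring double bonds give 6 π electrons. Since 6 = 4n+2 (n=1), ring B is aromatic (pyridazine).
Ring C has a continuous p-orbital overlap around the ring; 3 ring double bonds give 6 π electrons. Since 6 = 4n+2 (n=1), ring C is aromatic (benzene ring).
Ring D has one sp³ carbon, so it is not fully conjugated — not aromatic (cyclopentene ring).
Ring E has only sp² ring atoms; a planar conformation would have a fully conjugated π system of 8 electrons. But 8 = 4(2), which is 4n not 4n+2, so ring E is not aromatic (cyclooctatetraene) — cyclooctatetraene distorts into a non-planar tub to avoid antiaromaticity.
Rings F and G form a fused bicyclic system (with one sulfur) with 9 sp² atoms and 10 π electrons from ring double bonds plus a heteroatom lone pair. 10 = 4(2)+2, so the system is aromatic and both rings count as aromatic (benzothiophene).
Aromatic: A, B, C, F, G. Total: 5.

5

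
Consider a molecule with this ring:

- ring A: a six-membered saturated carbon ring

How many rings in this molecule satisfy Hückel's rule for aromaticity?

0

Ring A has only sp³ atoms, so it is not fully conjugated — not aromatic (cyclohexane).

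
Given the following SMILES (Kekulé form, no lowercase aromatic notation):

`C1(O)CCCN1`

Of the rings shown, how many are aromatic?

0

The SMILES encodes a five-membered saturated ring of four carbons and one N–H nitrogen.
The 5-membered ring with one N–H has only sp³ atoms, so it is not fully conjugated — not aromatic (pyrrolidine).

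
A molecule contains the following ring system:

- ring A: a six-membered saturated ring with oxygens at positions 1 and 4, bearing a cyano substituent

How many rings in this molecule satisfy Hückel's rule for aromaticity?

0

Ring A has only sp³ atoms, so it is not fully conjugated — not aromatic (1,4-dioxane).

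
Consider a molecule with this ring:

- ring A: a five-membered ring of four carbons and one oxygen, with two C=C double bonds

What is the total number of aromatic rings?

Ring A has a continuous p-orbital overlap around the ring; 2 ring double bonds (4 π electrons) plus a heteroatom lone pair (2) give 6 π electrons. Since 6 = 4n+2 (n=1), ring A is aromatic (furan).

1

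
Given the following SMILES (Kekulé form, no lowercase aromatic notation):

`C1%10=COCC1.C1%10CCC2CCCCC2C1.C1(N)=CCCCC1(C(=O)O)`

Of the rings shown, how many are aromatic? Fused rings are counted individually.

The SMILES encodes a five-membered ring of four carbons and one oxygen, with one C=C double bond and two sp³ carbons; two fused six-membered saturated carbon rings; a six-membered carbon ring with one C=C double bond.
The 5-membered ring with one oxygen has two sp³ carbons, so it is not fully conjugated — not aromatic (2,3-dihydrofuran).
The 6-membered ring has only sp³ atoms, so it is not fully conjugated — not aromatic (cyclohexane ring).
The second 6-membered ring has only sp³ atoms, so it is not fully conjugated — not aromatic (cyclohexane ring).
The third 6-membered ring has four sp³ carbons, so it is not fully conjugated — not aromatic (cyclohexene).
None of the rings are aromatic. Total: 0.

0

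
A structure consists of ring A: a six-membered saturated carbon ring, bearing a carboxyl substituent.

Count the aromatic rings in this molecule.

0

Ring A has only sp³ atoms, so it is not fully conjugated — not aromatic (cyclohexane).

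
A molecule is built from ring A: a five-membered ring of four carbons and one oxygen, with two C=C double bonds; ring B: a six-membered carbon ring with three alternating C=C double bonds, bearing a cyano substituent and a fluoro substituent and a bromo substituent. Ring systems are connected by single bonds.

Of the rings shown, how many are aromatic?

Ring A is fully conjugated (every ring atom contributes a p orbital); 2 ring double bonds (4 π electrons) plus a heteroatom lone pair (2) give 6 π electrons. 6 = 4(1)+2, so ring A is aromatic (furan).
Ring B has a continuous p-orbital overlap around the ring; 3 ring double bonds give 6 π electrons. 6 = 4(1)+2, so ring B is aromatic (benzene).
Aromatic: A, B. Total: 2.

2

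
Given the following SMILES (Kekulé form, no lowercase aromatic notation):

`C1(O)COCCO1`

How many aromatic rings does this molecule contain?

The SMILES encodes a six-membered saturated ring with oxygens at positions 1 and 4.
The 6-membered ring with two oxygens (1,4) has only sp³ atoms, so it is not fully conjugated — not aromatic (1,4-dioxane).

0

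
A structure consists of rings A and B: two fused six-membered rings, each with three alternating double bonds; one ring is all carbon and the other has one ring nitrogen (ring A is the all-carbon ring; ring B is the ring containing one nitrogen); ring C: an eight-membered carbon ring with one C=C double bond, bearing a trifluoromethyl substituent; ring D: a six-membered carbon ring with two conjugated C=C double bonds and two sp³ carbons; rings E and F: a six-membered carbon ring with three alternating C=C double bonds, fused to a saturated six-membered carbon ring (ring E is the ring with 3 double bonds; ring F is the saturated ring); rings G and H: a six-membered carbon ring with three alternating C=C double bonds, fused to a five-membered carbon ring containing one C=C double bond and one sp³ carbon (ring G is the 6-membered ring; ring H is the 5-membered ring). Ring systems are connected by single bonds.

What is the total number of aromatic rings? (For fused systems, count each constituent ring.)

Rings A and B form a fused bicyclic system (with one nitrogen) with 10 sp² atoms and 10 π electrons from ring double bonds. 10 = 4(2)+2, so the system is aromatic and both rings count as aromatic (quinoline).
Ring C has six sp³ carbons, so it is not fully conjugated — not aromatic (cyclooctene).
Ring D has two sp³ carbons, so it is not fully conjugated — not aromatic (1,3-cyclohexadiene).
Ring E is planar and fully conjugated; 3 ring double bonds give 6 π electrons. Since 6 = 4n+2 (n=1), ring E is aromatic (benzene ring).
Ring F has four sp³ carbons, so it is not fully conjugated — not aromatic (cyclohexane ring).
Ring G is planar and fully conjugated; 3 ring double bonds give 6 π electrons. Since 6 = 4n+2 (n=1), ring G is aromatic (benzene ring).
Ring H has one sp³ carbon, so it is not fully conjugated — not aromatic (cyclopentene ring).
Aromatic: A, B, E, G. Total: 4.

4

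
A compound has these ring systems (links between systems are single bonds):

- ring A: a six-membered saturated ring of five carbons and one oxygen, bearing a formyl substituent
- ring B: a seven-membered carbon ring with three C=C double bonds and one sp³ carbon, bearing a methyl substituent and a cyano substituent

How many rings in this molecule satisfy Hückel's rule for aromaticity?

Ring A has only sp³ atoms, so it is not fully conjugated — not aromatic (tetrahydropyran).
Ring B has one sp³ carbon, so it is not fully conjugated — not aromatic (cycloheptatriene).
No ring is aromatic. Total: 0.

0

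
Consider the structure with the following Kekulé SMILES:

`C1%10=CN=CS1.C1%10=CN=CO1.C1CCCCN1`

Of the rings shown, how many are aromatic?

2

The SMILES encodes a five-membered ring with a sulfur at position 1 and a nitrogen at position 3 (in a C=N bond), with two double bonds; a five-membered ring with an oxygen at position 1 and a nitrogen at position 3 (in a C=N bond), with two double bonds; a six-membered saturated ring of five carbons and one N–H nitrogen.
The 5-membered ring with one sulfur and one =N– is fully conjugated (every ring atom contributes a p orbital); 2 ring double bonds (4 π electrons) plus a heteroatom lone pair (2) give 6 π electrons. Since 6 = 4n+2 (n=1), it is aromatic (thiazole).
The 5-membered ring with one oxygen and one =N– is fully conjugated (every ring atom contributes a p orbital); 2 ring double bonds (4 π electrons) plus a heteroatom lone pair (2) give 6 π electrons. 6 = 4(1)+2, so it is aromatic (oxazole).
The 6-membered ring with one N–H has only sp³ atoms, so it is not fully conjugated — not aromatic (piperidine).
2 of the 3 rings are aromatic. Total: 2.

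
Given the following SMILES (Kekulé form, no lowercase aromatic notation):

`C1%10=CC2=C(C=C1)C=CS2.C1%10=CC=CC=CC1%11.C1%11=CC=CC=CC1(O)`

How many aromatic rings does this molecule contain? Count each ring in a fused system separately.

The SMILES encodes a six-membered carbon ring with three alternating C=C double bonds, fused to a five-membered ring containing one sulfur and two C=C double bonds; a seven-membered carbon ring with three C=C double bonds and one sp³ carbon; a seven-membered carbon ring with three C=C double bonds and one sp³ carbon.
The fused 6/5-membered bicyclic (with one sulfur) is a single π system with 9 sp² atoms and 10 π electrons from ring double bonds plus a heteroatom lone pair. 10 = 4(2)+2, so the system is aromatic and both rings count as aromatic (benzothiophene).
The 7-membered ring has one sp³ carbon, so it is not fully conjugated — not aromatic (cycloheptatriene).
The second 7-membered ring has one sp³ carbon, so it is not fully conjugated — not aromatic (cycloheptatriene).
2 of the 4 rings are aromatic. Total: 2.

2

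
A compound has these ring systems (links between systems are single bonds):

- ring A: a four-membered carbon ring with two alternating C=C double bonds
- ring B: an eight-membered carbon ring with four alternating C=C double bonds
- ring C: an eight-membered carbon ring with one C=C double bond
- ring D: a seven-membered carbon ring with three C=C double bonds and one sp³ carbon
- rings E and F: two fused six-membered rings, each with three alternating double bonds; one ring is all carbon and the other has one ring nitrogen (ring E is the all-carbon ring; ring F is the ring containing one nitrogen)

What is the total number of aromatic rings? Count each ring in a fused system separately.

Ring A has only sp² ring atoms; a planar conformation would have a fully conjugated π system of 4 electrons. But 4 = 4(1), which is 4n not 4n+2, so ring A is not aromatic (cyclobutadiene) — cyclobutadiene is antiaromatic and distorts to a rectangle.
Ring B has only sp² ring atoms; a planar conformation would have a fully conjugated π system of 8 electrons. But 8 = 4(2), which is 4n not 4n+2, so ring B is not aromatic (cyclooctatetraene) — cyclooctatetraene distorts into a non-planar tub to avoid antiaromaticity.
Ring C has six sp³ carbons, so it is not fully conjugated — not aromatic (cyclooctene).
Ring D has one sp³ carbon, so it is not fully conjugated — not aromatic (cycloheptatriene).
Rings E and F form a fused bicyclic system (with one nitrogen) with 10 sp² atoms and 10 π electrons from ring double bonds. 10 = 4(2)+2, so the system is aromatic and both rings count as aromatic (quinoline).
Aromatic: E, F. Total: 2.

2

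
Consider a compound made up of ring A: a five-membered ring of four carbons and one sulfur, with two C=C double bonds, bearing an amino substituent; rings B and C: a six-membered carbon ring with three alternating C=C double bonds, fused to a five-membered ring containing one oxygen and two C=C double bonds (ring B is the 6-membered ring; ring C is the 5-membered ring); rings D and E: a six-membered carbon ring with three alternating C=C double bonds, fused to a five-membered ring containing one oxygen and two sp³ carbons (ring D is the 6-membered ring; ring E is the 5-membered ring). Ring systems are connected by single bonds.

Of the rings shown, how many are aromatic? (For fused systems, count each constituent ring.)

Ring A has a continuous p-orbital overlap around the ring; 2 ring double bonds (4 π electrons) plus a heteroatom lone pair (2) give 6 π electrons. Since 6 = 4n+2 (n=1), ring A is aromatic (thiophene).
Rings B and C form a fused bicyclic system (with one oxygen) with 9 sp² atoms and 10 π electrons from ring double bonds plus a heteroatom lone pair. 10 = 4(2)+2, so the system is aromatic and both rings count as aromatic (benzofuran).
Ring D has a continuous p-orbital overlap around the ring; 3 ring double bonds give 6 π electrons. Since 6 = 4n+2 (n=1), ring D is aromatic (benzene ring).
Ring E has two sp³ carbons, so it is not fully conjugated — not aromatic (oxolane ring).
Aromatic: A, B, C, D. Total: 4.

4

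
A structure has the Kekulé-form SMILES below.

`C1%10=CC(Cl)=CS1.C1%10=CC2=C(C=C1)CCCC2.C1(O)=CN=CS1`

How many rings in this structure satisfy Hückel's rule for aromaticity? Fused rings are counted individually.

The SMILES encodes a five-membered ring of four carbons and one sulfur, with two C=C double bonds; a six-membered carbon ring with three alternating C=C double bonds, fused to a saturated six-membered carbon ring; a five-membered ring with a sulfur at position 1 and a nitrogen at position 3 (in a C=N bond), with two double bonds.
The 5-membered ring with one sulfur is planar and fully conjugated; 2 ring double bonds (4 π electrons) plus a heteroatom lone pair (2) give 6 π electrons. 6 = 4(1)+2, so it is aromatic (thiophene).
The 6-membered ring has a continuous p-orbital overlap around the ring; 3 ring double bonds give 6 π electrons. That satisfies 4n+2 with n=1, so it is aromatic (benzene ring).
The second 6-membered ring has four sp³ carbons, so it is not fully conjugated — not aromatic (cyclohexane ring).
The 5-membered ring with one sulfur and one =N– has a continuous p-orbital overlap around the ring; 2 ring double bonds (4 π electrons) plus a heteroatom lone pair (2) give 6 π electrons. Since 6 = 4n+2 (n=1), it is aromatic (thiazole).
3 of the 4 rings are aromatic. Total: 3.

3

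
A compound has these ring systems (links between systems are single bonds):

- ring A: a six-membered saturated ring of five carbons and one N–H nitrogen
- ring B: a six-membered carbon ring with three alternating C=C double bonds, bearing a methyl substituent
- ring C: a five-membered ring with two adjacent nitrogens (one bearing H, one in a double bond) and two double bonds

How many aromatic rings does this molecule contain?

Ring A has only sp³ atoms, so it is not fully conjugated — not aromatic (piperidine).
Ring B is fully conjugated (every ring atom contributes a p orbital); 3 ring double bonds give 6 π electrons. 6 = 4(1)+2, so ring B is aromatic (benzene).
Ring C is fully conjugated (every ring atom contributes a p orbital); 2 ring double bonds (4 π electrons) plus a heteroatom lone pair (2) give 6 π electrons. That satisfies 4n+2 with n=1, so ring C is aromatic (pyrazole).
Aromatic: B, C. Total: 2.

2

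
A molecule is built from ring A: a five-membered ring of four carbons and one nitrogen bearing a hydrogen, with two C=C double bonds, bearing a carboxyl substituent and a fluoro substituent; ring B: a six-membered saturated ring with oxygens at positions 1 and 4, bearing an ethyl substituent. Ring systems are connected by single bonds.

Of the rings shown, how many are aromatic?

Ring A is planar and fully conjugated; 2 ring double bonds (4 π electrons) plus a heteroatom lone pair (2) give 6 π electrons. That satisfies 4n+2 with n=1, so ring A is aromatic (pyrrole).
Ring B has only sp³ atoms, so it is not fully conjugated — not aromatic (1,4-dioxane).
Aromatic: A. Total: 1.

1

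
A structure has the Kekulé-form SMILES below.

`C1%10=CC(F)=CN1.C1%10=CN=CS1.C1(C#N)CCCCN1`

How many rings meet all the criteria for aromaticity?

2

The SMILES encodes a five-membered ring of four carbons and one nitrogen bearing a hydrogen, with two C=C double bonds; a five-membered ring with a sulfur at position 1 and a nitrogen at position 3 (in a C=N bond), with two double bonds; a six-membered saturated ring of five carbons and one N–H nitrogen.
The 5-membered ring with one N–H is fully conjugated (every ring atom contributes a p orbital); 2 ring double bonds (4 π electrons) plus a heteroatom lone pair (2) give 6 π electrons. 6 = 4(1)+2, so it is aromatic (pyrrole).
The 5-membered ring with one sulfur and one =N– has a continuous p-orbital overlap around the ring; 2 ring double bonds (4 π electrons) plus a heteroatom lone pair (2) give 6 π electrons. 6 = 4(1)+2, so it is aromatic (thiazole).
The 6-membered ring with one N–H has only sp³ atoms, so it is not fully conjugated — not aromatic (piperidine).
2 of the 3 rings are aromatic. Total: 2.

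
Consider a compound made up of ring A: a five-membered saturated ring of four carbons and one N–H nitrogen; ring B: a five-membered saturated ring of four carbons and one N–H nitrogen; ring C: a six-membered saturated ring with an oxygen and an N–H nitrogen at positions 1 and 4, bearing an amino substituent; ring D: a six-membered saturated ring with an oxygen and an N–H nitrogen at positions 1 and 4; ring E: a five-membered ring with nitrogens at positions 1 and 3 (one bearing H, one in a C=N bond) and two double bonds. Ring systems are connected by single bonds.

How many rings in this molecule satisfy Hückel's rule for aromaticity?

Ring A has only sp³ atoms, so it is not fully conjugated — not aromatic (pyrrolidine).
Ring B has only sp³ atoms, so it is not fully conjugated — not aromatic (pyrrolidine).
Ring C has only sp³ atoms, so it is not fully conjugated — not aromatic (morpholine).
Ring D has only sp³ atoms, so it is not fully conjugated — not aromatic (morpholine).
Ring E is fully conjugated (every ring atom contributes a p orbital); 2 ring double bonds (4 π electrons) plus a heteroatom lone pair (2) give 6 π electrons. 6 = 4(1)+2, so ring E is aromatic (imidazole).
Aromatic: E. Total: 1.

1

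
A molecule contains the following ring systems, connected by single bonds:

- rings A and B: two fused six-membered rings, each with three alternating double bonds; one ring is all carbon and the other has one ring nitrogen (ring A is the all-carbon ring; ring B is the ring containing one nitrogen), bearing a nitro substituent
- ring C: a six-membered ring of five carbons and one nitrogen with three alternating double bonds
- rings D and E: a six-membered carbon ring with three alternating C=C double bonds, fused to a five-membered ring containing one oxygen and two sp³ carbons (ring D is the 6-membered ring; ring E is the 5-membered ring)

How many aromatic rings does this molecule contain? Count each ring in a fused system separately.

4

Rings A and B form a fused bicyclic system (with one nitrogen) with 10 sp² atoms and 10 π electrons from ring double bonds. 10 = 4(2)+2, so the system is aromatic and both rings count as aromatic (quinoline).
Ring C is fully conjugated (every ring atom contributes a p orbital); 3 ring double bonds give 6 π electrons. 6 = 4(1)+2, so ring C is aromatic (pyridine).
Ring D is fully conjugated (every ring atom contributes a p orbital); 3 ring double bonds give 6 π electrons. That satisfies 4n+2 with n=1, so ring D is aromatic (benzene ring).
Ring E has two sp³ carbons, so it is not fully conjugated — not aromatic (oxolane ring).
Aromatic: A, B, C, D. Total: 4.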